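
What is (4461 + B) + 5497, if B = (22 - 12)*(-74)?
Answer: 9218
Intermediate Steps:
B = -740 (B = 10*(-74) = -740)
(4461 + B) + 5497 = (4461 - 740) + 5497 = 3721 + 5497 = 9218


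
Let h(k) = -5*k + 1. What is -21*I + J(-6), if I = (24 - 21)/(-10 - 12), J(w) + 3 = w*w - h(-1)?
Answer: 657/22 ≈ 29.864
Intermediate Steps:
h(k) = 1 - 5*k
J(w) = -9 + w**2 (J(w) = -3 + (w*w - (1 - 5*(-1))) = -3 + (w**2 - (1 + 5)) = -3 + (w**2 - 1*6) = -3 + (w**2 - 6) = -3 + (-6 + w**2) = -9 + w**2)
I = -3/22 (I = 3/(-22) = 3*(-1/22) = -3/22 ≈ -0.13636)
-21*I + J(-6) = -21*(-3/22) + (-9 + (-6)**2) = 63/22 + (-9 + 36) = 63/22 + 27 = 657/22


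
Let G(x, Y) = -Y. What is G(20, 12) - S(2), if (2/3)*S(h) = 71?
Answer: -237/2 ≈ -118.50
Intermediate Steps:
S(h) = 213/2 (S(h) = (3/2)*71 = 213/2)
G(20, 12) - S(2) = -1*12 - 1*213/2 = -12 - 213/2 = -237/2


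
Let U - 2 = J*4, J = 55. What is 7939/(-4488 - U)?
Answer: -7939/4710 ≈ -1.6856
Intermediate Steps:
U = 222 (U = 2 + 55*4 = 2 + 220 = 222)
7939/(-4488 - U) = 7939/(-4488 - 1*222) = 7939/(-4488 - 222) = 7939/(-4710) = 7939*(-1/4710) = -7939/4710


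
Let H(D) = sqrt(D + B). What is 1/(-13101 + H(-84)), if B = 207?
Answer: -4367/57212026 - sqrt(123)/171636078 ≈ -7.6395e-5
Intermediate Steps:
H(D) = sqrt(207 + D) (H(D) = sqrt(D + 207) = sqrt(207 + D))
1/(-13101 + H(-84)) = 1/(-13101 + sqrt(207 - 84)) = 1/(-13101 + sqrt(123))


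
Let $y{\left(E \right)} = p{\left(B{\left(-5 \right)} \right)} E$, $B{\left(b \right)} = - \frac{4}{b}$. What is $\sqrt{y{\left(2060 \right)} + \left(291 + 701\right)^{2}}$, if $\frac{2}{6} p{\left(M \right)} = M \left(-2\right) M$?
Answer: $\frac{8 \sqrt{381310}}{5} \approx 988.0$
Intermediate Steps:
$p{\left(M \right)} = - 6 M^{2}$ ($p{\left(M \right)} = 3 M \left(-2\right) M = 3 - 2 M M = 3 \left(- 2 M^{2}\right) = - 6 M^{2}$)
$y{\left(E \right)} = - \frac{96 E}{25}$ ($y{\left(E \right)} = - 6 \left(- \frac{4}{-5}\right)^{2} E = - 6 \left(\left(-4\right) \left(- \frac{1}{5}\right)\right)^{2} E = - 6 \left(\frac{4}{5}\right)^{2} E = \left(-6\right) \frac{16}{25} E = - \frac{96 E}{25}$)
$\sqrt{y{\left(2060 \right)} + \left(291 + 701\right)^{2}} = \sqrt{\left(- \frac{96}{25}\right) 2060 + \left(291 + 701\right)^{2}} = \sqrt{- \frac{39552}{5} + 992^{2}} = \sqrt{- \frac{39552}{5} + 984064} = \sqrt{\frac{4880768}{5}} = \frac{8 \sqrt{381310}}{5}$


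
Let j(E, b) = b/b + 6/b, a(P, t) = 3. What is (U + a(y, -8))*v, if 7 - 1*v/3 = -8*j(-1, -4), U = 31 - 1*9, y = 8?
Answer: 225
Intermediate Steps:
j(E, b) = 1 + 6/b
U = 22 (U = 31 - 9 = 22)
v = 9 (v = 21 - (-24)*(6 - 4)/(-4) = 21 - (-24)*(-1/4*2) = 21 - (-24)*(-1)/2 = 21 - 3*4 = 21 - 12 = 9)
(U + a(y, -8))*v = (22 + 3)*9 = 25*9 = 225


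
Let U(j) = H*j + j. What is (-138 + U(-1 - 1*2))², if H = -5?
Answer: 15876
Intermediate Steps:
U(j) = -4*j (U(j) = -5*j + j = -4*j)
(-138 + U(-1 - 1*2))² = (-138 - 4*(-1 - 1*2))² = (-138 - 4*(-1 - 2))² = (-138 - 4*(-3))² = (-138 + 12)² = (-126)² = 15876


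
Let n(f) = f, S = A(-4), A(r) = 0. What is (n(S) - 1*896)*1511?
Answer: -1353856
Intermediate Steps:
S = 0
(n(S) - 1*896)*1511 = (0 - 1*896)*1511 = (0 - 896)*1511 = -896*1511 = -1353856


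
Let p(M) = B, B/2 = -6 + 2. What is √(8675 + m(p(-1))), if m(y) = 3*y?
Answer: √8651 ≈ 93.011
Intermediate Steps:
B = -8 (B = 2*(-6 + 2) = 2*(-4) = -8)
p(M) = -8
√(8675 + m(p(-1))) = √(8675 + 3*(-8)) = √(8675 - 24) = √8651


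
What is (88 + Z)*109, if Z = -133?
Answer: -4905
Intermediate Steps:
(88 + Z)*109 = (88 - 133)*109 = -45*109 = -4905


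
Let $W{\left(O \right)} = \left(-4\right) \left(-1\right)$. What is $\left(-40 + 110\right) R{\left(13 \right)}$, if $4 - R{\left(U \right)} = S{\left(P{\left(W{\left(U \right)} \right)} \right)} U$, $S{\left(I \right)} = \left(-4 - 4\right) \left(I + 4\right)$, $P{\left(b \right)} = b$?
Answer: $58520$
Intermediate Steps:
$W{\left(O \right)} = 4$
$S{\left(I \right)} = -32 - 8 I$ ($S{\left(I \right)} = - 8 \left(4 + I\right) = -32 - 8 I$)
$R{\left(U \right)} = 4 + 64 U$ ($R{\left(U \right)} = 4 - \left(-32 - 32\right) U = 4 - - 64 U = 4 + 64 U$)
$\left(-40 + 110\right) R{\left(13 \right)} = \left(-40 + 110\right) \left(4 + 64 \cdot 13\right) = 70 \left(4 + 832\right) = 70 \cdot 836 = 58520$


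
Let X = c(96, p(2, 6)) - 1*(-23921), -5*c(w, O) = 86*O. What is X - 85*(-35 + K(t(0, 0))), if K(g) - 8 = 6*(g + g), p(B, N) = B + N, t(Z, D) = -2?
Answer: 140592/5 ≈ 28118.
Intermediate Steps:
c(w, O) = -86*O/5
K(g) = 8 + 12*g (K(g) = 8 + 6*(g + g) = 8 + 6*(2*g) = 8 + 12*g)
X = 118917/5 (X = -86*(2 + 6)/5 - 1*(-23921) = -86/5*8 + 23921 = -688/5 + 23921 = 118917/5 ≈ 23783.)
X - 85*(-35 + K(t(0, 0))) = 118917/5 - 85*(-35 + (8 + 12*(-2))) = 118917/5 - 85*(-35 + (8 - 24)) = 118917/5 - 85*(-35 - 16) = 118917/5 - 85*(-51) = 118917/5 - 1*(-4335) = 118917/5 + 4335 = 140592/5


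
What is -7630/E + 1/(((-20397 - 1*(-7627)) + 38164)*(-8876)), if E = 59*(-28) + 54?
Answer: 859890103561/180092318056 ≈ 4.7747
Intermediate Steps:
E = -1598 (E = -1652 + 54 = -1598)
-7630/E + 1/(((-20397 - 1*(-7627)) + 38164)*(-8876)) = -7630/(-1598) + 1/(((-20397 - 1*(-7627)) + 38164)*(-8876)) = -7630*(-1/1598) - 1/8876/((-20397 + 7627) + 38164) = 3815/799 - 1/8876/(-12770 + 38164) = 3815/799 - 1/8876/25394 = 3815/799 + (1/25394)*(-1/8876) = 3815/799 - 1/225397144 = 859890103561/180092318056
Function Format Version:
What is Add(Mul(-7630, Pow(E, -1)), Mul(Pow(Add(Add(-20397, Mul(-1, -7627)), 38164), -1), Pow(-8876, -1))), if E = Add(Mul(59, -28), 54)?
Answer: Rational(859890103561, 180092318056) ≈ 4.7747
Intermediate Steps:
E = -1598 (E = Add(-1652, 54) = -1598)
Add(Mul(-7630, Pow(E, -1)), Mul(Pow(Add(Add(-20397, Mul(-1, -7627)), 38164), -1), Pow(-8876, -1))) = Add(Mul(-7630, Pow(-1598, -1)), Mul(Pow(Add(Add(-20397, Mul(-1, -7627)), 38164), -1), Pow(-8876, -1))) = Add(Mul(-7630, Rational(-1, 1598)), Mul(Pow(Add(Add(-20397, 7627), 38164), -1), Rational(-1, 8876))) = Add(Rational(3815, 799), Mul(Pow(Add(-12770, 38164), -1), Rational(-1, 8876))) = Add(Rational(3815, 799), Mul(Pow(25394, -1), Rational(-1, 8876))) = Add(Rational(3815, 799), Mul(Rational(1, 25394), Rational(-1, 8876))) = Add(Rational(3815, 799), Rational(-1, 225397144)) = Rational(859890103561, 180092318056)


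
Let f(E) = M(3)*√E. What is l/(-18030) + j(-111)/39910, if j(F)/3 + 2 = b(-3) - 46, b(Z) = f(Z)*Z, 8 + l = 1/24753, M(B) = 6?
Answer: -5636361103/1781169690690 - 27*I*√3/19955 ≈ -0.0031644 - 0.0023435*I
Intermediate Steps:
l = -198023/24753 (l = -8 + 1/24753 = -198023/24753 ≈ -8.0000)
f(E) = 6*√E
b(Z) = 6*Z^(3/2) (b(Z) = (6*√Z)*Z = 6*Z^(3/2))
j(F) = -144 - 54*I*√3 (j(F) = -6 + 3*(6*(-3)^(3/2) - 46) = -6 + 3*(6*(-3*I*√3) - 46) = -6 + 3*(-18*I*√3 - 46) = -6 + 3*(-46 - 18*I*√3) = -6 + (-138 - 54*I*√3) = -144 - 54*I*√3)
l/(-18030) + j(-111)/39910 = -198023/24753/(-18030) + (-144 - 54*I*√3)/39910 = -198023/24753*(-1/18030) + (-144 - 54*I*√3)*(1/39910) = 198023/446296590 + (-72/19955 - 27*I*√3/19955) = -5636361103/1781169690690 - 27*I*√3/19955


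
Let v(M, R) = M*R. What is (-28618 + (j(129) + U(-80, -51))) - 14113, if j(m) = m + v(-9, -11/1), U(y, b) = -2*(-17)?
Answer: -42469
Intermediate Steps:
U(y, b) = 34
j(m) = 99 + m (j(m) = m - (-99)/1 = m - (-99) = m - 9*(-11) = m + 99 = 99 + m)
(-28618 + (j(129) + U(-80, -51))) - 14113 = (-28618 + ((99 + 129) + 34)) - 14113 = (-28618 + (228 + 34)) - 14113 = (-28618 + 262) - 14113 = -28356 - 14113 = -42469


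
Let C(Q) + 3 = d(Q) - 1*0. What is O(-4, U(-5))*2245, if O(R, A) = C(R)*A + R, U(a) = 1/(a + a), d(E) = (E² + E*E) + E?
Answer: -29185/2 ≈ -14593.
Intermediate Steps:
d(E) = E + 2*E² (d(E) = (E² + E²) + E = 2*E² + E = E + 2*E²)
U(a) = 1/(2*a)
C(Q) = -3 + Q*(1 + 2*Q) (C(Q) = -3 + (Q*(1 + 2*Q) - 1*0) = -3 + (Q*(1 + 2*Q) + 0) = -3 + Q*(1 + 2*Q))
O(R, A) = R + A*(-3 + R*(1 + 2*R)) (O(R, A) = (-3 + R*(1 + 2*R))*A + R = A*(-3 + R*(1 + 2*R)) + R = R + A*(-3 + R*(1 + 2*R)))
O(-4, U(-5))*2245 = (-4 + ((½)/(-5))*(-3 - 4*(1 + 2*(-4))))*2245 = (-4 + ((½)*(-⅕))*(-3 - 4*(1 - 8)))*2245 = (-4 - (-3 - 4*(-7))/10)*2245 = (-4 - (-3 + 28)/10)*2245 = (-4 - ⅒*25)*2245 = (-4 - 5/2)*2245 = -13/2*2245 = -29185/2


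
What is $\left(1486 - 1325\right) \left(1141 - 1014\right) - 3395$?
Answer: $17052$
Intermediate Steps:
$\left(1486 - 1325\right) \left(1141 - 1014\right) - 3395 = 161 \cdot 127 - 3395 = 20447 - 3395 = 17052$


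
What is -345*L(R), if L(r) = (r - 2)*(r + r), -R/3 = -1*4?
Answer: -82800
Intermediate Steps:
R = 12 (R = -(-3)*4 = -3*(-4) = 12)
L(r) = 2*r*(-2 + r) (L(r) = (-2 + r)*(2*r) = 2*r*(-2 + r))
-345*L(R) = -690*12*(-2 + 12) = -690*12*10 = -345*240 = -82800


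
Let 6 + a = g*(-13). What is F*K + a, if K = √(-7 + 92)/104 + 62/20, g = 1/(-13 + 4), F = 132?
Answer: 18209/45 + 33*√85/26 ≈ 416.35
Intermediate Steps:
g = -⅑ (g = 1/(-9) = -⅑ ≈ -0.11111)
a = -41/9 (a = -6 - ⅑*(-13) = -6 + 13/9 = -41/9 ≈ -4.5556)
K = 31/10 + √85/104 (K = √85*(1/104) + 62*(1/20) = √85/104 + 31/10 = 31/10 + √85/104 ≈ 3.1886)
F*K + a = 132*(31/10 + √85/104) - 41/9 = (2046/5 + 33*√85/26) - 41/9 = 18209/45 + 33*√85/26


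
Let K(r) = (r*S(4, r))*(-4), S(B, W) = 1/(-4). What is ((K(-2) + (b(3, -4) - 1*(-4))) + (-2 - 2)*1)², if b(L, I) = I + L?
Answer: 9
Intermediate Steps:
S(B, W) = -¼
K(r) = r (K(r) = (r*(-¼))*(-4) = -r/4*(-4) = r)
((K(-2) + (b(3, -4) - 1*(-4))) + (-2 - 2)*1)² = ((-2 + ((-4 + 3) - 1*(-4))) + (-2 - 2)*1)² = ((-2 + (-1 + 4)) - 4*1)² = ((-2 + 3) - 4)² = (1 - 4)² = (-3)² = 9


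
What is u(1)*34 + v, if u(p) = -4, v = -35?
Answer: -171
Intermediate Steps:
u(1)*34 + v = -4*34 - 35 = -136 - 35 = -171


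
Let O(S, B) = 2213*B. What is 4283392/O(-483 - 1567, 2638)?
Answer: 2141696/2918947 ≈ 0.73372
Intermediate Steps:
4283392/O(-483 - 1567, 2638) = 4283392/((2213*2638)) = 4283392/5837894 = 4283392*(1/5837894) = 2141696/2918947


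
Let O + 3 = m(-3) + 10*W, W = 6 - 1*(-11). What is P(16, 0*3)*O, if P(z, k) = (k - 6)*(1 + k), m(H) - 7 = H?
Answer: -1026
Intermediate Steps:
W = 17 (W = 6 + 11 = 17)
m(H) = 7 + H
O = 171 (O = -3 + ((7 - 3) + 10*17) = -3 + (4 + 170) = -3 + 174 = 171)
P(z, k) = (1 + k)*(-6 + k) (P(z, k) = (-6 + k)*(1 + k) = (1 + k)*(-6 + k))
P(16, 0*3)*O = (-6 + (0*3)**2 - 0*3)*171 = (-6 + 0**2 - 5*0)*171 = (-6 + 0 + 0)*171 = -6*171 = -1026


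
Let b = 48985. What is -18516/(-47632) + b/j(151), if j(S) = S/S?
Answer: 583318009/11908 ≈ 48985.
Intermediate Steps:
j(S) = 1
-18516/(-47632) + b/j(151) = -18516/(-47632) + 48985/1 = -18516*(-1/47632) + 48985*1 = 4629/11908 + 48985 = 583318009/11908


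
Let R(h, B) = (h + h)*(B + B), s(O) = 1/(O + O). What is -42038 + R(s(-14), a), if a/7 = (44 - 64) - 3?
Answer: -42015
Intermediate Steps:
s(O) = 1/(2*O)
a = -161 (a = 7*((44 - 64) - 3) = 7*(-20 - 3) = 7*(-23) = -161)
R(h, B) = 4*B*h (R(h, B) = (2*h)*(2*B) = 4*B*h)
-42038 + R(s(-14), a) = -42038 + 4*(-161)*((½)/(-14)) = -42038 + 4*(-161)*((½)*(-1/14)) = -42038 + 4*(-161)*(-1/28) = -42038 + 23 = -42015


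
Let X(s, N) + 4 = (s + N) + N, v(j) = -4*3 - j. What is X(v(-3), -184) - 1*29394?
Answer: -29775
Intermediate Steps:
v(j) = -12 - j
X(s, N) = -4 + s + 2*N (X(s, N) = -4 + ((s + N) + N) = -4 + ((N + s) + N) = -4 + (s + 2*N) = -4 + s + 2*N)
X(v(-3), -184) - 1*29394 = (-4 + (-12 - 1*(-3)) + 2*(-184)) - 1*29394 = (-4 + (-12 + 3) - 368) - 29394 = (-4 - 9 - 368) - 29394 = -381 - 29394 = -29775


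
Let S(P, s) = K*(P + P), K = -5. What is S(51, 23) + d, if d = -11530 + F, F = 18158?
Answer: 6118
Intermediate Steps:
S(P, s) = -10*P (S(P, s) = -5*(P + P) = -10*P)
d = 6628 (d = -11530 + 18158 = 6628)
S(51, 23) + d = -10*51 + 6628 = -510 + 6628 = 6118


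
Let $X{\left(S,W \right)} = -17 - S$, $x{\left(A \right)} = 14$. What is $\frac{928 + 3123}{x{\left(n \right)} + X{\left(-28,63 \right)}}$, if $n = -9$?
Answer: $\frac{4051}{25} \approx 162.04$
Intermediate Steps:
$\frac{928 + 3123}{x{\left(n \right)} + X{\left(-28,63 \right)}} = \frac{928 + 3123}{14 - -11} = \frac{4051}{14 + \left(-17 + 28\right)} = \frac{4051}{14 + 11} = \frac{4051}{25}$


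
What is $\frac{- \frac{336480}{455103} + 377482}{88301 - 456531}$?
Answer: $- \frac{28632142361}{27930429615} \approx -1.0251$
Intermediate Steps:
$\frac{- \frac{336480}{455103} + 377482}{88301 - 456531} = \frac{\left(-336480\right) \frac{1}{455103} + 377482}{-368230} = \left(- \frac{112160}{151701} + 377482\right) \left(- \frac{1}{368230}\right) = \frac{57264284722}{151701} \left(- \frac{1}{368230}\right) = - \frac{28632142361}{27930429615}$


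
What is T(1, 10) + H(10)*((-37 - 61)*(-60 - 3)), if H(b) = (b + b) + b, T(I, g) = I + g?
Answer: 185231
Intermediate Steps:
H(b) = 3*b (H(b) = 2*b + b = 3*b)
T(1, 10) + H(10)*((-37 - 61)*(-60 - 3)) = (1 + 10) + (3*10)*((-37 - 61)*(-60 - 3)) = 11 + 30*(-98*(-63)) = 11 + 30*6174 = 11 + 185220 = 185231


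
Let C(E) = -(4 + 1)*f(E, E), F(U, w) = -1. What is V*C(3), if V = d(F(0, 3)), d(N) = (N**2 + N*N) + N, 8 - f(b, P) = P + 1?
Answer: -20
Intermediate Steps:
f(b, P) = 7 - P (f(b, P) = 8 - (P + 1) = 8 - (1 + P) = 8 + (-1 - P) = 7 - P)
C(E) = -35 + 5*E (C(E) = -(4 + 1)*(7 - E) = -5*(7 - E) = -(35 - 5*E) = -35 + 5*E)
d(N) = N + 2*N**2 (d(N) = (N**2 + N**2) + N = 2*N**2 + N = N + 2*N**2)
V = 1 (V = -(1 + 2*(-1)) = -(1 - 2) = -1*(-1) = 1)
V*C(3) = 1*(-35 + 5*3) = 1*(-35 + 15) = 1*(-20) = -20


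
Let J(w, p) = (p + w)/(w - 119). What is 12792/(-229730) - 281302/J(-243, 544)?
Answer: 1670979015152/4939195 ≈ 3.3831e+5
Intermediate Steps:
J(w, p) = (p + w)/(-119 + w)
12792/(-229730) - 281302/J(-243, 544) = 12792/(-229730) - 281302*(-119 - 243)/(544 - 243) = 12792*(-1/229730) - 281302/(301/(-362)) = -6396/114865 - 281302/((-1/362*301)) = -6396/114865 - 281302/(-301/362) = -6396/114865 - 281302*(-362/301) = -6396/114865 + 14547332/43 = 1670979015152/4939195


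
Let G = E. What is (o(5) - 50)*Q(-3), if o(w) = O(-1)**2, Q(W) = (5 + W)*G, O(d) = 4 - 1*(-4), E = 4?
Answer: 112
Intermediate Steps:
O(d) = 8 (O(d) = 4 + 4 = 8)
G = 4
Q(W) = 20 + 4*W (Q(W) = (5 + W)*4 = 20 + 4*W)
o(w) = 64 (o(w) = 8**2 = 64)
(o(5) - 50)*Q(-3) = (64 - 50)*(20 + 4*(-3)) = 14*(20 - 12) = 14*8 = 112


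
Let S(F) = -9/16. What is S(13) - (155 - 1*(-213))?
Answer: -5897/16 ≈ -368.56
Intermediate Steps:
S(F) = -9/16 (S(F) = -9*1/16 = -9/16)
S(13) - (155 - 1*(-213)) = -9/16 - (155 - 1*(-213)) = -9/16 - (155 + 213) = -9/16 - 1*368 = -9/16 - 368 = -5897/16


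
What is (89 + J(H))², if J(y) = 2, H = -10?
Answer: 8281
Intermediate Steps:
(89 + J(H))² = (89 + 2)² = 91² = 8281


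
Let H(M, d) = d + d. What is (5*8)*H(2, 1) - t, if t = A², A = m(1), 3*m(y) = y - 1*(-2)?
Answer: 79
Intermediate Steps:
m(y) = ⅔ + y/3 (m(y) = (y - 1*(-2))/3 = (y + 2)/3 = (2 + y)/3 = ⅔ + y/3)
A = 1 (A = ⅔ + (⅓)*1 = ⅔ + ⅓ = 1)
H(M, d) = 2*d
t = 1 (t = 1² = 1)
(5*8)*H(2, 1) - t = (5*8)*(2*1) - 1*1 = 40*2 - 1 = 80 - 1 = 79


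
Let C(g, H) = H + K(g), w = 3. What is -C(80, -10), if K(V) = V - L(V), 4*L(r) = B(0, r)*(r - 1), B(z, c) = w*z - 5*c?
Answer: -7970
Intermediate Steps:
B(z, c) = -5*c + 3*z (B(z, c) = 3*z - 5*c = -5*c + 3*z)
L(r) = -5*r*(-1 + r)/4 (L(r) = ((-5*r + 3*0)*(r - 1))/4 = ((-5*r + 0)*(-1 + r))/4 = ((-5*r)*(-1 + r))/4 = (-5*r*(-1 + r))/4 = -5*r*(-1 + r)/4)
K(V) = V - 5*V*(1 - V)/4
C(g, H) = H + g*(-1 + 5*g)/4
-C(80, -10) = -(-10 - ¼*80 + (5/4)*80²) = -(-10 - 20 + (5/4)*6400) = -(-10 - 20 + 8000) = -1*7970 = -7970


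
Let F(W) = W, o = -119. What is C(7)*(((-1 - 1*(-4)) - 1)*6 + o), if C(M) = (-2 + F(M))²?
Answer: -2675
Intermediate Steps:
C(M) = (-2 + M)²
C(7)*(((-1 - 1*(-4)) - 1)*6 + o) = (-2 + 7)²*(((-1 - 1*(-4)) - 1)*6 - 119) = 5²*(((-1 + 4) - 1)*6 - 119) = 25*((3 - 1)*6 - 119) = 25*(2*6 - 119) = 25*(12 - 119) = 25*(-107) = -2675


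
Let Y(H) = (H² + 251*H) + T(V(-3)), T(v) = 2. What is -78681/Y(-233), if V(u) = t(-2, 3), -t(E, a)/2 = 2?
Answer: 78681/4192 ≈ 18.769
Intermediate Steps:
t(E, a) = -4 (t(E, a) = -2*2 = -4)
V(u) = -4
Y(H) = 2 + H² + 251*H (Y(H) = (H² + 251*H) + 2 = 2 + H² + 251*H)
-78681/Y(-233) = -78681/(2 + (-233)² + 251*(-233)) = -78681/(2 + 54289 - 58483) = -78681/(-4192) = -78681*(-1/4192) = 78681/4192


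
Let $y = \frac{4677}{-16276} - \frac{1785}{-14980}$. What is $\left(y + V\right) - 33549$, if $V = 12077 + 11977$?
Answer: $- \frac{4134034815}{435383} \approx -9495.2$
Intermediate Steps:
$y = - \frac{73230}{435383}$ ($y = 4677 \left(- \frac{1}{16276}\right) - - \frac{51}{428} = - \frac{4677}{16276} + \frac{51}{428} = - \frac{73230}{435383} \approx -0.1682$)
$V = 24054$
$\left(y + V\right) - 33549 = \left(- \frac{73230}{435383} + 24054\right) - 33549 = \frac{10472629452}{435383} - 33549 = - \frac{4134034815}{435383}$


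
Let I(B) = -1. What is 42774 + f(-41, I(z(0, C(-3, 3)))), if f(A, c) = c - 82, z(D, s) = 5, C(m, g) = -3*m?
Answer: 42691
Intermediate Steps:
f(A, c) = -82 + c
42774 + f(-41, I(z(0, C(-3, 3)))) = 42774 + (-82 - 1) = 42774 - 83 = 42691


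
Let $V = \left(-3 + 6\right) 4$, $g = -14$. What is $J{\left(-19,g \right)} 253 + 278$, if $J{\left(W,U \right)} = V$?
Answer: $3314$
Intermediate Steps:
$V = 12$ ($V = 3 \cdot 4 = 12$)
$J{\left(W,U \right)} = 12$
$J{\left(-19,g \right)} 253 + 278 = 12 \cdot 253 + 278 = 3036 + 278 = 3314$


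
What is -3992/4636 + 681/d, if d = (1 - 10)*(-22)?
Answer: 197225/76494 ≈ 2.5783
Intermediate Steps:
d = 198 (d = -9*(-22) = 198)
-3992/4636 + 681/d = -3992/4636 + 681/198 = -3992*1/4636 + 681*(1/198) = -998/1159 + 227/66 = 197225/76494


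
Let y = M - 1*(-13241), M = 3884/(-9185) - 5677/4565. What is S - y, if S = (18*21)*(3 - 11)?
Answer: -12398433644/762355 ≈ -16263.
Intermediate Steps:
M = -1270431/762355 (M = 3884*(-1/9185) - 5677*1/4565 = -3884/9185 - 5677/4565 = -1270431/762355 ≈ -1.6665)
y = 10093072124/762355 (y = -1270431/762355 - 1*(-13241) = -1270431/762355 + 13241 = 10093072124/762355 ≈ 13239.)
S = -3024 (S = 378*(-8) = -3024)
S - y = -3024 - 1*10093072124/762355 = -3024 - 10093072124/762355 = -12398433644/762355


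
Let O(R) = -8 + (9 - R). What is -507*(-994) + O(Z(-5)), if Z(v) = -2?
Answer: 503961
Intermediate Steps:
O(R) = 1 - R
-507*(-994) + O(Z(-5)) = -507*(-994) + (1 - 1*(-2)) = 503958 + (1 + 2) = 503958 + 3 = 503961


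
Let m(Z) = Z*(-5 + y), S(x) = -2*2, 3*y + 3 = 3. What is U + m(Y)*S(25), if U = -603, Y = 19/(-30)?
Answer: -1847/3 ≈ -615.67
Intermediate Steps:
y = 0 (y = -1 + (⅓)*3 = -1 + 1 = 0)
Y = -19/30 (Y = 19*(-1/30) = -19/30 ≈ -0.63333)
S(x) = -4
m(Z) = -5*Z (m(Z) = Z*(-5 + 0) = Z*(-5) = -5*Z)
U + m(Y)*S(25) = -603 - 5*(-19/30)*(-4) = -603 + (19/6)*(-4) = -603 - 38/3 = -1847/3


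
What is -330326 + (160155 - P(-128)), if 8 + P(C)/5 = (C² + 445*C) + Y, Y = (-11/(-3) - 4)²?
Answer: 294736/9 ≈ 32748.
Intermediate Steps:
Y = ⅑ (Y = (-11*(-⅓) - 4)² = (11/3 - 4)² = (-⅓)² = ⅑ ≈ 0.11111)
P(C) = -355/9 + 5*C² + 2225*C (P(C) = -40 + 5*((C² + 445*C) + ⅑) = -40 + 5*(⅑ + C² + 445*C) = -40 + (5/9 + 5*C² + 2225*C) = -355/9 + 5*C² + 2225*C)
-330326 + (160155 - P(-128)) = -330326 + (160155 - (-355/9 + 5*(-128)² + 2225*(-128))) = -330326 + (160155 - (-355/9 + 5*16384 - 284800)) = -330326 + (160155 - (-355/9 + 81920 - 284800)) = -330326 + (160155 - 1*(-1826275/9)) = -330326 + (160155 + 1826275/9) = -330326 + 3267670/9 = 294736/9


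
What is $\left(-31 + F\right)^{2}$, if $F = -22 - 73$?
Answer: $15876$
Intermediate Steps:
$F = -95$ ($F = -22 - 73 = -95$)
$\left(-31 + F\right)^{2} = \left(-31 - 95\right)^{2} = \left(-126\right)^{2} = 15876$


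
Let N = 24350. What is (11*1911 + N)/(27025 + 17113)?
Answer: 45371/44138 ≈ 1.0279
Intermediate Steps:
(11*1911 + N)/(27025 + 17113) = (11*1911 + 24350)/(27025 + 17113) = (21021 + 24350)/44138 = 45371*(1/44138) = 45371/44138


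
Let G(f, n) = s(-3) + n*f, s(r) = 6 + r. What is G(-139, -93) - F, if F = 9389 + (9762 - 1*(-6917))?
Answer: -13138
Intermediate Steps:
F = 26068 (F = 9389 + (9762 + 6917) = 9389 + 16679 = 26068)
G(f, n) = 3 + f*n (G(f, n) = (6 - 3) + n*f = 3 + f*n)
G(-139, -93) - F = (3 - 139*(-93)) - 1*26068 = (3 + 12927) - 26068 = 12930 - 26068 = -13138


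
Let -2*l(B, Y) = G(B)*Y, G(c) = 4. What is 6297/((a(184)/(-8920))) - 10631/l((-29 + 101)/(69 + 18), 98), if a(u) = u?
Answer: -1375901867/4508 ≈ -3.0521e+5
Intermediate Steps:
l(B, Y) = -2*Y
6297/((a(184)/(-8920))) - 10631/l((-29 + 101)/(69 + 18), 98) = 6297/((184/(-8920))) - 10631/((-2*98)) = 6297/((184*(-1/8920))) - 10631/(-196) = 6297/(-23/1115) - 10631*(-1/196) = 6297*(-1115/23) + 10631/196 = -7021155/23 + 10631/196 = -1375901867/4508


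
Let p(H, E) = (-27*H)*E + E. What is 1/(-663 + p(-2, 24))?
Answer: 1/657 ≈ 0.0015221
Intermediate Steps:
p(H, E) = E - 27*E*H (p(H, E) = -27*E*H + E = E - 27*E*H)
1/(-663 + p(-2, 24)) = 1/(-663 + 24*(1 - 27*(-2))) = 1/(-663 + 24*(1 + 54)) = 1/(-663 + 24*55) = 1/(-663 + 1320) = 1/657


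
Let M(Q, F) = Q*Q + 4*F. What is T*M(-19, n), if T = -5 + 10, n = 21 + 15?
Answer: 2525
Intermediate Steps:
n = 36
M(Q, F) = Q² + 4*F
T = 5
T*M(-19, n) = 5*((-19)² + 4*36) = 5*(361 + 144) = 5*505 = 2525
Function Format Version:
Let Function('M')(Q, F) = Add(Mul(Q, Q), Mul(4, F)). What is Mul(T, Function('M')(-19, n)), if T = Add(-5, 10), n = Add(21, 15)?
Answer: 2525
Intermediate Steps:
n = 36
Function('M')(Q, F) = Add(Pow(Q, 2), Mul(4, F))
T = 5
Mul(T, Function('M')(-19, n)) = Mul(5, Add(Pow(-19, 2), Mul(4, 36))) = Mul(5, Add(361, 144)) = Mul(5, 505) = 2525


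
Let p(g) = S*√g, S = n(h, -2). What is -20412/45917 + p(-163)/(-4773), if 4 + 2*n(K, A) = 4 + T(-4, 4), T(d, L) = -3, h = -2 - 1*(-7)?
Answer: -20412/45917 + I*√163/3182 ≈ -0.44454 + 0.0040123*I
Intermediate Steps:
h = 5 (h = -2 + 7 = 5)
n(K, A) = -3/2 (n(K, A) = -2 + (4 - 3)/2 = -2 + (½)*1 = -2 + ½ = -3/2)
S = -3/2 ≈ -1.5000
p(g) = -3*√g/2
-20412/45917 + p(-163)/(-4773) = -20412/45917 - 3*I*√163/2/(-4773) = -20412*1/45917 - 3*I*√163/2*(-1/4773) = -20412/45917 - 3*I*√163/2*(-1/4773) = -20412/45917 + I*√163/3182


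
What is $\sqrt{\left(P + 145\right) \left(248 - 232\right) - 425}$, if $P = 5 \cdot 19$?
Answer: $\sqrt{3415} \approx 58.438$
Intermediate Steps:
$P = 95$
$\sqrt{\left(P + 145\right) \left(248 - 232\right) - 425} = \sqrt{\left(95 + 145\right) \left(248 - 232\right) - 425} = \sqrt{240 \cdot 16 - 425} = \sqrt{3840 - 425} = \sqrt{3415}$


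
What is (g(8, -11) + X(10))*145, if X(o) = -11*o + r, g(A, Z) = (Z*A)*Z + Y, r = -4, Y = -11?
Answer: 122235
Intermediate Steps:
g(A, Z) = -11 + A*Z² (g(A, Z) = (Z*A)*Z - 11 = (A*Z)*Z - 11 = A*Z² - 11 = -11 + A*Z²)
X(o) = -4 - 11*o (X(o) = -11*o - 4 = -4 - 11*o)
(g(8, -11) + X(10))*145 = ((-11 + 8*(-11)²) + (-4 - 11*10))*145 = ((-11 + 8*121) + (-4 - 110))*145 = ((-11 + 968) - 114)*145 = (957 - 114)*145 = 843*145 = 122235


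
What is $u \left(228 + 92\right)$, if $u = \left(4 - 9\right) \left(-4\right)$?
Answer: $6400$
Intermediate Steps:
$u = 20$ ($u = \left(-5\right) \left(-4\right) = 20$)
$u \left(228 + 92\right) = 20 \left(228 + 92\right) = 20 \cdot 320 = 6400$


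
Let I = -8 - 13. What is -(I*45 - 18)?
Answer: 963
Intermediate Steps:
I = -21
-(I*45 - 18) = -(-21*45 - 18) = -(-945 - 18) = -1*(-963) = 963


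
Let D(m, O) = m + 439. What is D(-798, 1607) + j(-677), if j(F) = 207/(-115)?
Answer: -1804/5 ≈ -360.80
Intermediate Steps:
j(F) = -9/5 (j(F) = 207*(-1/115) = -9/5)
D(m, O) = 439 + m
D(-798, 1607) + j(-677) = (439 - 798) - 9/5 = -359 - 9/5 = -1804/5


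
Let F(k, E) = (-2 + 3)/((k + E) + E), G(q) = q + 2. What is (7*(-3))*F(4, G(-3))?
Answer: -21/2 ≈ -10.500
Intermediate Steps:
G(q) = 2 + q
F(k, E) = 1/(k + 2*E) (F(k, E) = 1/((E + k) + E) = 1/(k + 2*E))
(7*(-3))*F(4, G(-3)) = (7*(-3))/(4 + 2*(2 - 3)) = -21/(4 + 2*(-1)) = -21/(4 - 2) = -21/2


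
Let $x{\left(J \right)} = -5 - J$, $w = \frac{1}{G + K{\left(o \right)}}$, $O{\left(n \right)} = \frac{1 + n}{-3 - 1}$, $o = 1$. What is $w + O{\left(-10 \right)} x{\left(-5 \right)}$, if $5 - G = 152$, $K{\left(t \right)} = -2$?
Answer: $- \frac{1}{149} \approx -0.0067114$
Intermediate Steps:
$O{\left(n \right)} = - \frac{1}{4} - \frac{n}{4}$ ($O{\left(n \right)} = \frac{1 + n}{-4} = \left(1 + n\right) \left(- \frac{1}{4}\right) = - \frac{1}{4} - \frac{n}{4}$)
$G = -147$ ($G = 5 - 152 = -147$)
$w = - \frac{1}{149}$ ($w = \frac{1}{-147 - 2} = \frac{1}{-149} = - \frac{1}{149} \approx -0.0067114$)
$w + O{\left(-10 \right)} x{\left(-5 \right)} = - \frac{1}{149} + \left(- \frac{1}{4} - - \frac{5}{2}\right) \left(-5 - -5\right) = - \frac{1}{149} + \left(- \frac{1}{4} + \frac{5}{2}\right) \left(-5 + 5\right) = - \frac{1}{149} + \frac{9}{4} \cdot 0 = - \frac{1}{149} + 0 = - \frac{1}{149}$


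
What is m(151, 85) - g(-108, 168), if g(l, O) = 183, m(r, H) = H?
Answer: -98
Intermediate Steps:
m(151, 85) - g(-108, 168) = 85 - 1*183 = 85 - 183 = -98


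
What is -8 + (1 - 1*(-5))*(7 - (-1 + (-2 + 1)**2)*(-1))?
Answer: 34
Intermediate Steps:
-8 + (1 - 1*(-5))*(7 - (-1 + (-2 + 1)**2)*(-1)) = -8 + (1 + 5)*(7 - (-1 + (-1)**2)*(-1)) = -8 + 6*(7 - (-1 + 1)*(-1)) = -8 + 6*(7 - 0*(-1)) = -8 + 6*(7 - 1*0) = -8 + 6*(7 + 0) = -8 + 6*7 = -8 + 42 = 34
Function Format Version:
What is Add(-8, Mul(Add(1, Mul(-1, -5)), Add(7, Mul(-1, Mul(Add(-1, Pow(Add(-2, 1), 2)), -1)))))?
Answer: 34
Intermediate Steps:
Add(-8, Mul(Add(1, Mul(-1, -5)), Add(7, Mul(-1, Mul(Add(-1, Pow(Add(-2, 1), 2)), -1))))) = Add(-8, Mul(Add(1, 5), Add(7, Mul(-1, Mul(Add(-1, Pow(-1, 2)), -1))))) = Add(-8, Mul(6, Add(7, Mul(-1, Mul(Add(-1, 1), -1))))) = Add(-8, Mul(6, Add(7, Mul(-1, Mul(0, -1))))) = Add(-8, Mul(6, Add(7, Mul(-1, 0)))) = Add(-8, Mul(6, Add(7, 0))) = Add(-8, Mul(6, 7)) = Add(-8, 42) = 34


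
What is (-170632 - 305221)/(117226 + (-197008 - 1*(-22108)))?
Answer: 475853/57674 ≈ 8.2507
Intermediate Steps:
(-170632 - 305221)/(117226 + (-197008 - 1*(-22108))) = -475853/(117226 + (-197008 + 22108)) = -475853/(117226 - 174900) = -475853/(-57674) = -475853*(-1/57674) = 475853/57674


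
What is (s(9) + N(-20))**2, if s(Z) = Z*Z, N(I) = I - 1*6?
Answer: 3025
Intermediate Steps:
N(I) = -6 + I (N(I) = I - 6 = -6 + I)
s(Z) = Z**2
(s(9) + N(-20))**2 = (9**2 + (-6 - 20))**2 = (81 - 26)**2 = 55**2 = 3025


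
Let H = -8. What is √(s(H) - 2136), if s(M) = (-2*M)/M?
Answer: I*√2138 ≈ 46.239*I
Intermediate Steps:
s(M) = -2
√(s(H) - 2136) = √(-2 - 2136) = √(-2138) = I*√2138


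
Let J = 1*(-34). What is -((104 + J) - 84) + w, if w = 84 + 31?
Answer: 129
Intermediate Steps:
J = -34
w = 115
-((104 + J) - 84) + w = -((104 - 34) - 84) + 115 = -(70 - 84) + 115 = -1*(-14) + 115 = 14 + 115 = 129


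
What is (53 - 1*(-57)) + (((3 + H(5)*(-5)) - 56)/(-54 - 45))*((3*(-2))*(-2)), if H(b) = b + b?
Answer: 4042/33 ≈ 122.48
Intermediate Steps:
H(b) = 2*b
(53 - 1*(-57)) + (((3 + H(5)*(-5)) - 56)/(-54 - 45))*((3*(-2))*(-2)) = (53 - 1*(-57)) + (((3 + (2*5)*(-5)) - 56)/(-54 - 45))*((3*(-2))*(-2)) = (53 + 57) + (((3 + 10*(-5)) - 56)/(-99))*(-6*(-2)) = 110 + (((3 - 50) - 56)*(-1/99))*12 = 110 + ((-47 - 56)*(-1/99))*12 = 110 - 103*(-1/99)*12 = 110 + (103/99)*12 = 110 + 412/33 = 4042/33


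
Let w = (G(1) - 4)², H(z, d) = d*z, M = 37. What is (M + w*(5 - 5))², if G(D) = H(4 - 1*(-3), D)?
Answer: 1369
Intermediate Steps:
G(D) = 7*D (G(D) = D*(4 - 1*(-3)) = D*(4 + 3) = D*7 = 7*D)
w = 9 (w = (7*1 - 4)² = (7 - 4)² = 3² = 9)
(M + w*(5 - 5))² = (37 + 9*(5 - 5))² = (37 + 9*0)² = (37 + 0)² = 37² = 1369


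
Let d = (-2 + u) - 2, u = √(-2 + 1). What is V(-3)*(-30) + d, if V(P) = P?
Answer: 86 + I ≈ 86.0 + 1.0*I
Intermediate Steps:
u = I (u = √(-1) = I ≈ 1.0*I)
d = -4 + I (d = (-2 + I) - 2 = -4 + I ≈ -4.0 + 1.0*I)
V(-3)*(-30) + d = -3*(-30) + (-4 + I) = 90 + (-4 + I) = 86 + I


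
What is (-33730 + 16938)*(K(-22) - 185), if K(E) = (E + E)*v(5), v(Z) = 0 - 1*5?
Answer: -587720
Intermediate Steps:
v(Z) = -5 (v(Z) = 0 - 5 = -5)
K(E) = -10*E (K(E) = (E + E)*(-5) = (2*E)*(-5) = -10*E)
(-33730 + 16938)*(K(-22) - 185) = (-33730 + 16938)*(-10*(-22) - 185) = -16792*(220 - 185) = -16792*35 = -587720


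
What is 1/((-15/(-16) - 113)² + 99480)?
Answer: 256/28681729 ≈ 8.9255e-6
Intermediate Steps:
1/((-15/(-16) - 113)² + 99480) = 1/((-15*(-1/16) - 113)² + 99480) = 1/((15/16 - 113)² + 99480) = 1/((-1793/16)² + 99480) = 1/(3214849/256 + 99480) = 1/(28681729/256) = 256/28681729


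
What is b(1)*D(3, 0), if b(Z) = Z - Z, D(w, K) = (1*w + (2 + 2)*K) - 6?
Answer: 0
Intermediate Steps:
D(w, K) = -6 + w + 4*K (D(w, K) = (w + 4*K) - 6 = -6 + w + 4*K)
b(Z) = 0
b(1)*D(3, 0) = 0*(-6 + 3 + 4*0) = 0*(-6 + 3 + 0) = 0*(-3) = 0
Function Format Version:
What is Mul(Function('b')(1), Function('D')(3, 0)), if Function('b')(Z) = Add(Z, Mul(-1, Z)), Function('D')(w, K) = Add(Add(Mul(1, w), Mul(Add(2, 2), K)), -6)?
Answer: 0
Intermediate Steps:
Function('D')(w, K) = Add(-6, w, Mul(4, K)) (Function('D')(w, K) = Add(Add(w, Mul(4, K)), -6) = Add(-6, w, Mul(4, K)))
Function('b')(Z) = 0
Mul(Function('b')(1), Function('D')(3, 0)) = Mul(0, Add(-6, 3, Mul(4, 0))) = Mul(0, Add(-6, 3, 0)) = Mul(0, -3) = 0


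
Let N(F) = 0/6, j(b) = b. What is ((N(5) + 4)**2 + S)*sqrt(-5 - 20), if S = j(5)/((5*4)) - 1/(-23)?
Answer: 7495*I/92 ≈ 81.467*I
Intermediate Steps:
N(F) = 0 (N(F) = 0*(1/6) = 0)
S = 27/92 (S = 5/((5*4)) - 1/(-23) = 5/20 - 1*(-1/23) = 5*(1/20) + 1/23 = 1/4 + 1/23 = 27/92 ≈ 0.29348)
((N(5) + 4)**2 + S)*sqrt(-5 - 20) = ((0 + 4)**2 + 27/92)*sqrt(-5 - 20) = (4**2 + 27/92)*sqrt(-25) = (16 + 27/92)*(5*I) = 1499*(5*I)/92 = 7495*I/92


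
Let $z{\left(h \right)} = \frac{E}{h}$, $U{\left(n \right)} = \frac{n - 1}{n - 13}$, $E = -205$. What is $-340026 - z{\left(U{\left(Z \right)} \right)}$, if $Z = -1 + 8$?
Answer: $-340231$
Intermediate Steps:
$Z = 7$
$U{\left(n \right)} = \frac{-1 + n}{-13 + n}$
$z{\left(h \right)} = - \frac{205}{h}$
$-340026 - z{\left(U{\left(Z \right)} \right)} = -340026 - - \frac{205}{\frac{1}{-13 + 7} \left(-1 + 7\right)} = -340026 - - \frac{205}{\frac{1}{-6} \cdot 6} = -340026 - - \frac{205}{\left(- \frac{1}{6}\right) 6} = -340026 - - \frac{205}{-1} = -340026 - \left(-205\right) \left(-1\right) = -340026 - 205 = -340231$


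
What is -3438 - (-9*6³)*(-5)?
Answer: -13158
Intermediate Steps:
-3438 - (-9*6³)*(-5) = -3438 - (-9*216)*(-5) = -3438 - (-1944)*(-5) = -3438 - 1*9720 = -3438 - 9720 = -13158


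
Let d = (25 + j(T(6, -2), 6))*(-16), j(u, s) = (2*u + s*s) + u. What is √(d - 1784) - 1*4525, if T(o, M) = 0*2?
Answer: -4525 + 2*I*√690 ≈ -4525.0 + 52.536*I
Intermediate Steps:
T(o, M) = 0
j(u, s) = s² + 3*u (j(u, s) = (2*u + s²) + u = (s² + 2*u) + u = s² + 3*u)
d = -976 (d = (25 + (6² + 3*0))*(-16) = (25 + (36 + 0))*(-16) = (25 + 36)*(-16) = 61*(-16) = -976)
√(d - 1784) - 1*4525 = √(-976 - 1784) - 1*4525 = √(-2760) - 4525 = 2*I*√690 - 4525 = -4525 + 2*I*√690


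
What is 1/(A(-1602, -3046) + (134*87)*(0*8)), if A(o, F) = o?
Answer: -1/1602 ≈ -0.00062422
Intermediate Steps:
1/(A(-1602, -3046) + (134*87)*(0*8)) = 1/(-1602 + (134*87)*(0*8)) = 1/(-1602 + 11658*0) = 1/(-1602 + 0) = 1/(-1602) = -1/1602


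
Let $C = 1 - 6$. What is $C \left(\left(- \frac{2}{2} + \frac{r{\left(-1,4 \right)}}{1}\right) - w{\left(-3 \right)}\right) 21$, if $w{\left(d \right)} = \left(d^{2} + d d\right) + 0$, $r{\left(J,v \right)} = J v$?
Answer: $2415$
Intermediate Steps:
$w{\left(d \right)} = 2 d^{2}$ ($w{\left(d \right)} = \left(d^{2} + d^{2}\right) + 0 = 2 d^{2} + 0 = 2 d^{2}$)
$C = -5$
$C \left(\left(- \frac{2}{2} + \frac{r{\left(-1,4 \right)}}{1}\right) - w{\left(-3 \right)}\right) 21 = - 5 \left(\left(- \frac{2}{2} + \frac{\left(-1\right) 4}{1}\right) - 2 \left(-3\right)^{2}\right) 21 = - 5 \left(\left(\left(-2\right) \frac{1}{2} - 4\right) - 2 \cdot 9\right) 21 = - 5 \left(\left(-1 - 4\right) - 18\right) 21 = - 5 \left(-5 - 18\right) 21 = \left(-5\right) \left(-23\right) 21 = 115 \cdot 21 = 2415$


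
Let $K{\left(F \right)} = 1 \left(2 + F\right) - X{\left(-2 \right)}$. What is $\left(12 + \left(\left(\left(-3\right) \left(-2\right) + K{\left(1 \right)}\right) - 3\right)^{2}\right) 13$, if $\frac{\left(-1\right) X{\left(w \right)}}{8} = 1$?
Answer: $2704$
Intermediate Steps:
$X{\left(w \right)} = -8$ ($X{\left(w \right)} = \left(-8\right) 1 = -8$)
$K{\left(F \right)} = 10 + F$ ($K{\left(F \right)} = 1 \left(2 + F\right) - -8 = \left(2 + F\right) + 8 = 10 + F$)
$\left(12 + \left(\left(\left(-3\right) \left(-2\right) + K{\left(1 \right)}\right) - 3\right)^{2}\right) 13 = \left(12 + \left(\left(\left(-3\right) \left(-2\right) + \left(10 + 1\right)\right) - 3\right)^{2}\right) 13 = \left(12 + \left(\left(6 + 11\right) - 3\right)^{2}\right) 13 = \left(12 + \left(17 - 3\right)^{2}\right) 13 = \left(12 + 14^{2}\right) 13 = \left(12 + 196\right) 13 = 208 \cdot 13 = 2704$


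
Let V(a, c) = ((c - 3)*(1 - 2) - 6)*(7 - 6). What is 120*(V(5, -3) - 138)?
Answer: -16560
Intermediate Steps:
V(a, c) = -3 - c (V(a, c) = ((-3 + c)*(-1) - 6)*1 = ((3 - c) - 6)*1 = (-3 - c)*1 = -3 - c)
120*(V(5, -3) - 138) = 120*((-3 - 1*(-3)) - 138) = 120*((-3 + 3) - 138) = 120*(0 - 138) = 120*(-138) = -16560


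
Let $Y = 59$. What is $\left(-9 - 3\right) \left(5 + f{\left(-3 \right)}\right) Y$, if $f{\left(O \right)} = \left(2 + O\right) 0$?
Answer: $-3540$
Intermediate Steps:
$f{\left(O \right)} = 0$
$\left(-9 - 3\right) \left(5 + f{\left(-3 \right)}\right) Y = \left(-9 - 3\right) \left(5 + 0\right) 59 = \left(-12\right) 5 \cdot 59 = \left(-60\right) 59 = -3540$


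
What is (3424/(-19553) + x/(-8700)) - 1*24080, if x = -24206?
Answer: -2047915888441/85055550 ≈ -24077.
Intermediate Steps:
(3424/(-19553) + x/(-8700)) - 1*24080 = (3424/(-19553) - 24206/(-8700)) - 1*24080 = (3424*(-1/19553) - 24206*(-1/8700)) - 24080 = (-3424/19553 + 12103/4350) - 24080 = 221755559/85055550 - 24080 = -2047915888441/85055550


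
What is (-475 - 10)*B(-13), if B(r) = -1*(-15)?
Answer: -7275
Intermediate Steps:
B(r) = 15
(-475 - 10)*B(-13) = (-475 - 10)*15 = -485*15 = -7275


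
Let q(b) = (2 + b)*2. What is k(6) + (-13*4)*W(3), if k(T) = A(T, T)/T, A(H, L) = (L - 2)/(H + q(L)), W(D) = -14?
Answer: 24025/33 ≈ 728.03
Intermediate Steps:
q(b) = 4 + 2*b
A(H, L) = (-2 + L)/(4 + H + 2*L) (A(H, L) = (L - 2)/(H + (4 + 2*L)) = (-2 + L)/(4 + H + 2*L))
k(T) = (-2 + T)/(T*(4 + 3*T)) (k(T) = ((-2 + T)/(4 + T + 2*T))/T = ((-2 + T)/(4 + 3*T))/T = (-2 + T)/(T*(4 + 3*T)))
k(6) + (-13*4)*W(3) = (-2 + 6)/(6*(4 + 3*6)) - 13*4*(-14) = (1/6)*4/(4 + 18) - 52*(-14) = (1/6)*4/22 + 728 = (1/6)*(1/22)*4 + 728 = 1/33 + 728 = 24025/33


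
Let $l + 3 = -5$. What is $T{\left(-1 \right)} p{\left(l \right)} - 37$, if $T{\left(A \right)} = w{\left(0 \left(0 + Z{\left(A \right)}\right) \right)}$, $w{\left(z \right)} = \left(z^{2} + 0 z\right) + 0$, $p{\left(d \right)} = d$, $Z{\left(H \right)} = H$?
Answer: $-37$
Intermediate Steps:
$l = -8$ ($l = -3 - 5 = -8$)
$w{\left(z \right)} = z^{2}$ ($w{\left(z \right)} = \left(z^{2} + 0\right) + 0 = z^{2} + 0 = z^{2}$)
$T{\left(A \right)} = 0$ ($T{\left(A \right)} = \left(0 \left(0 + A\right)\right)^{2} = \left(0 A\right)^{2} = 0^{2} = 0$)
$T{\left(-1 \right)} p{\left(l \right)} - 37 = 0 \left(-8\right) - 37 = 0 - 37 = -37$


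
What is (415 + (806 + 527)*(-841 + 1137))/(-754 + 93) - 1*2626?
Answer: -2130769/661 ≈ -3223.6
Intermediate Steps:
(415 + (806 + 527)*(-841 + 1137))/(-754 + 93) - 1*2626 = (415 + 1333*296)/(-661) - 2626 = (415 + 394568)*(-1/661) - 2626 = 394983*(-1/661) - 2626 = -394983/661 - 2626 = -2130769/661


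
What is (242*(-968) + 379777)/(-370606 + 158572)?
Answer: -48507/70678 ≈ -0.68631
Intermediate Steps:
(242*(-968) + 379777)/(-370606 + 158572) = (-234256 + 379777)/(-212034) = 145521*(-1/212034) = -48507/70678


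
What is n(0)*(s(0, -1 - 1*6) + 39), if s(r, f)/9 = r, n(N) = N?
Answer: 0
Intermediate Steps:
s(r, f) = 9*r
n(0)*(s(0, -1 - 1*6) + 39) = 0*(9*0 + 39) = 0*(0 + 39) = 0*39 = 0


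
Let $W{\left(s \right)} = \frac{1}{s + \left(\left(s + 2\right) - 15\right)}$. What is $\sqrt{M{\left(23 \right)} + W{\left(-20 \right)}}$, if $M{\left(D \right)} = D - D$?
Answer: $\frac{i \sqrt{53}}{53} \approx 0.13736 i$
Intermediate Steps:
$M{\left(D \right)} = 0$
$W{\left(s \right)} = \frac{1}{-13 + 2 s}$ ($W{\left(s \right)} = \frac{1}{s + \left(\left(2 + s\right) - 15\right)} = \frac{1}{s + \left(-13 + s\right)} = \frac{1}{-13 + 2 s}$)
$\sqrt{M{\left(23 \right)} + W{\left(-20 \right)}} = \sqrt{0 + \frac{1}{-13 + 2 \left(-20\right)}} = \sqrt{0 + \frac{1}{-13 - 40}} = \sqrt{0 + \frac{1}{-53}} = \sqrt{0 - \frac{1}{53}} = \sqrt{- \frac{1}{53}} = \frac{i \sqrt{53}}{53}$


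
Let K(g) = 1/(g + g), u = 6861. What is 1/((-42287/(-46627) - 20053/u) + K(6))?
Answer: -60934828/117756407 ≈ -0.51746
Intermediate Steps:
K(g) = 1/(2*g)
1/((-42287/(-46627) - 20053/u) + K(6)) = 1/((-42287/(-46627) - 20053/6861) + (½)/6) = 1/((-42287*(-1/46627) - 20053*1/6861) + (½)*(⅙)) = 1/((6041/6661 - 20053/6861) + 1/12) = 1/(-92125732/45701121 + 1/12) = 1/(-117756407/60934828) = -60934828/117756407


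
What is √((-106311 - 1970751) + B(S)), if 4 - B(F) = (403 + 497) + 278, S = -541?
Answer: 2*I*√519559 ≈ 1441.6*I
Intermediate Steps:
B(F) = -1174 (B(F) = 4 - ((403 + 497) + 278) = 4 - (900 + 278) = 4 - 1*1178 = 4 - 1178 = -1174)
√((-106311 - 1970751) + B(S)) = √((-106311 - 1970751) - 1174) = √(-2077062 - 1174) = √(-2078236) = 2*I*√519559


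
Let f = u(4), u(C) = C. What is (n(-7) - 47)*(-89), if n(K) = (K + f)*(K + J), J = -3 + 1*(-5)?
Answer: 178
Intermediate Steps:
J = -8 (J = -3 - 5 = -8)
f = 4
n(K) = (-8 + K)*(4 + K) (n(K) = (K + 4)*(K - 8) = (4 + K)*(-8 + K) = (-8 + K)*(4 + K))
(n(-7) - 47)*(-89) = ((-32 + (-7)² - 4*(-7)) - 47)*(-89) = ((-32 + 49 + 28) - 47)*(-89) = (45 - 47)*(-89) = -2*(-89) = 178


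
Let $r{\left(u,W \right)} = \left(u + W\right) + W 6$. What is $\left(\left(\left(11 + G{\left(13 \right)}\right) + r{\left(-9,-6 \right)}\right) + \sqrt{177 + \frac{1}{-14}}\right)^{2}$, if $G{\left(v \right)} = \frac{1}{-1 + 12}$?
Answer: $\frac{2997811}{1694} - \frac{439 \sqrt{34678}}{77} \approx 707.97$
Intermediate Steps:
$G{\left(v \right)} = \frac{1}{11}$
$r{\left(u,W \right)} = u + 7 W$ ($r{\left(u,W \right)} = \left(W + u\right) + 6 W = u + 7 W$)
$\left(\left(\left(11 + G{\left(13 \right)}\right) + r{\left(-9,-6 \right)}\right) + \sqrt{177 + \frac{1}{-14}}\right)^{2} = \left(\left(\left(11 + \frac{1}{11}\right) + \left(-9 + 7 \left(-6\right)\right)\right) + \sqrt{177 + \frac{1}{-14}}\right)^{2} = \left(\left(\frac{122}{11} - 51\right) + \sqrt{177 - \frac{1}{14}}\right)^{2} = \left(\left(\frac{122}{11} - 51\right) + \sqrt{\frac{2477}{14}}\right)^{2} = \left(- \frac{439}{11} + \frac{\sqrt{34678}}{14}\right)^{2}$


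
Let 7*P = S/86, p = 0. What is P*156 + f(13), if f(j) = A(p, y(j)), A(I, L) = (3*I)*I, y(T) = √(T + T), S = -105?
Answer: -1170/43 ≈ -27.209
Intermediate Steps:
y(T) = √2*√T (y(T) = √(2*T) = √2*√T)
P = -15/86 (P = (-105/86)/7 = (-105*1/86)/7 = (⅐)*(-105/86) = -15/86 ≈ -0.17442)
A(I, L) = 3*I²
f(j) = 0 (f(j) = 3*0² = 3*0 = 0)
P*156 + f(13) = -15/86*156 + 0 = -1170/43 + 0 = -1170/43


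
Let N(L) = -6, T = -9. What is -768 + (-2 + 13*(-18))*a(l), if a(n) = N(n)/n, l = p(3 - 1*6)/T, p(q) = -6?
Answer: 1356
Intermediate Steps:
l = 2/3 (l = -6/(-9) = -6*(-1/9) = 2/3 ≈ 0.66667)
a(n) = -6/n
-768 + (-2 + 13*(-18))*a(l) = -768 + (-2 + 13*(-18))*(-6/2/3) = -768 + (-2 - 234)*(-6*3/2) = -768 - 236*(-9) = -768 + 2124 = 1356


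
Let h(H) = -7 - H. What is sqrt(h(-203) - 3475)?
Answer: I*sqrt(3279) ≈ 57.263*I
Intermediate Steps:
sqrt(h(-203) - 3475) = sqrt((-7 - 1*(-203)) - 3475) = sqrt((-7 + 203) - 3475) = sqrt(196 - 3475) = sqrt(-3279) = I*sqrt(3279)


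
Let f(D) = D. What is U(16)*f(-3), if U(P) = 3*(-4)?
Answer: 36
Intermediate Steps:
U(P) = -12
U(16)*f(-3) = -12*(-3) = 36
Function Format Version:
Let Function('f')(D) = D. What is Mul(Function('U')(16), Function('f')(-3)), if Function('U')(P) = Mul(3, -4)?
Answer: 36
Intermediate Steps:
Function('U')(P) = -12
Mul(Function('U')(16), Function('f')(-3)) = Mul(-12, -3) = 36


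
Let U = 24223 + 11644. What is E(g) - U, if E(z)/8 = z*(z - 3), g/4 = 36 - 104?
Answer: 562533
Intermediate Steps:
g = -272 (g = 4*(36 - 104) = 4*(-68) = -272)
E(z) = 8*z*(-3 + z) (E(z) = 8*(z*(z - 3)) = 8*(z*(-3 + z)) = 8*z*(-3 + z))
U = 35867
E(g) - U = 8*(-272)*(-3 - 272) - 1*35867 = 8*(-272)*(-275) - 35867 = 598400 - 35867 = 562533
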